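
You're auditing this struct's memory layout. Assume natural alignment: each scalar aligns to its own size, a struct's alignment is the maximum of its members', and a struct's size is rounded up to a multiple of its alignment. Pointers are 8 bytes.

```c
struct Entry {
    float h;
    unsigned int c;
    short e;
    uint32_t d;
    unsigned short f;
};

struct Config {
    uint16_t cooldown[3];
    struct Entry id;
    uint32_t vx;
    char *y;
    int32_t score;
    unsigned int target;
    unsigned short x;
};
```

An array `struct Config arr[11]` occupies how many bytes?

616

Entry: 0..4  h  (4B, 4-aligned); 4..8  c  (4B, 4-aligned); 8..10  e  (2B, 2-aligned); 10..12  -- padding (2B); 12..16  d  (4B, 4-aligned); 16..18  f  (2B, 2-aligned); 18..20  -- tail padding (2B); sizeof = 20, alignof = 4
0..6  cooldown  (6B, 2-aligned)
6..8  -- padding (2B)
8..28  id  (20B, 4-aligned)
28..32  vx  (4B, 4-aligned)
32..40  y  (8B, 8-aligned)
40..44  score  (4B, 4-aligned)
44..48  target  (4B, 4-aligned)
48..50  x  (2B, 2-aligned)
50..56  -- tail padding (6B)
sizeof = 56, alignof = 8
array of 11: 11 × 56 = 616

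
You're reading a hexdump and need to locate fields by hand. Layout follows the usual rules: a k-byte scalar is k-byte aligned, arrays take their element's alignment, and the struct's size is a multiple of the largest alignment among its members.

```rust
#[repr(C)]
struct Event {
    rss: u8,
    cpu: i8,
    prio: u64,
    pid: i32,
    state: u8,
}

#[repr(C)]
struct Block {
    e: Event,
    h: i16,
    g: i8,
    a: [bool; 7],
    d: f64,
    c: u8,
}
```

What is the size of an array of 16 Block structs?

896

Event: 0..1  rss  (1B, 1-aligned); 1..2  cpu  (1B, 1-aligned); 2..8  -- padding (6B); 8..16  prio  (8B, 8-aligned); 16..20  pid  (4B, 4-aligned); 20..21  state  (1B, 1-aligned); 21..24  -- tail padding (3B); sizeof = 24, alignof = 8
0..24  e  (24B, 8-aligned)
24..26  h  (2B, 2-aligned)
26..27  g  (1B, 1-aligned)
27..34  a  (7B, 1-aligned)
34..40  -- padding (6B)
40..48  d  (8B, 8-aligned)
48..49  c  (1B, 1-aligned)
49..56  -- tail padding (7B)
sizeof = 56, alignof = 8
array of 16: 16 × 56 = 896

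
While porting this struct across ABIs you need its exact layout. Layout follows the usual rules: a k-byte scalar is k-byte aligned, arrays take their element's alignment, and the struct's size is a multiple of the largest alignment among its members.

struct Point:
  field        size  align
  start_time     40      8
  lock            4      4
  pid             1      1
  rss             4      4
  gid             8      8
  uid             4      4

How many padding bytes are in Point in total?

11

@0: start_time [40B, align 8] → 40
@40: lock [4B, align 4] → 44
@44: pid [1B, align 1] → 45
+3 pad (align 4)
@48: rss [4B, align 4] → 52
+4 pad (align 8)
@56: gid [8B, align 8] → 64
@64: uid [4B, align 4] → 68
+4 tail pad (align 8)
size 72, align 8
data bytes 61, size 72 → padding 11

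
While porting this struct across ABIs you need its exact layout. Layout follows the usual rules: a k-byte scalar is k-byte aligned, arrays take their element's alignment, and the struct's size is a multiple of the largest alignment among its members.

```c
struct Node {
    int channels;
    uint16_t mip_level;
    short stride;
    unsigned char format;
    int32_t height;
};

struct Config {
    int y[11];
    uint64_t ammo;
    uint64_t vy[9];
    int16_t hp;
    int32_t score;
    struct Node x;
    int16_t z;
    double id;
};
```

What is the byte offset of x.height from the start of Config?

148

Node: channels at 0 (size 4, align 4) → ends 4; mip_level at 4 (size 2, align 2) → ends 6; stride at 6 (size 2, align 2) → ends 8; format at 8 (size 1, align 1) → ends 9; pad 3 to align 4 for height; height at 12 (size 4, align 4) → ends 16; total 16 bytes, alignment 4
y at 0 (size 44, align 4) → ends 44
pad 4 to align 8 for ammo
ammo at 48 (size 8, align 8) → ends 56
vy at 56 (size 72, align 8) → ends 128
hp at 128 (size 2, align 2) → ends 130
pad 2 to align 4 for score
score at 132 (size 4, align 4) → ends 136
x at 136 (size 16, align 4) → ends 152
within Node: height at 12
136 + 12 = 148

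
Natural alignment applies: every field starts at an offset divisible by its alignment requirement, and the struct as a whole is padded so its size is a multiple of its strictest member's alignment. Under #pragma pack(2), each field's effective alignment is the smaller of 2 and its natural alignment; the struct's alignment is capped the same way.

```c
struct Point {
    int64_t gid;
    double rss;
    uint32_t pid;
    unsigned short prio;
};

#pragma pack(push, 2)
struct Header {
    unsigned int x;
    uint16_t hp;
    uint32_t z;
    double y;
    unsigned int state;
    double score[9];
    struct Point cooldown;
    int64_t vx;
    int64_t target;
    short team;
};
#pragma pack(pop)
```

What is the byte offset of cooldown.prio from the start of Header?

114

Point: gid at 0 (size 8, align 8) → ends 8; rss at 8 (size 8, align 8) → ends 16; pid at 16 (size 4, align 4) → ends 20; prio at 20 (size 2, align 2) → ends 22; tail pad 2 to reach multiple of 8; total 24 bytes, alignment 8
x at 0 (size 4, align 2) → ends 4
hp at 4 (size 2, align 2) → ends 6
z at 6 (size 4, align 2) → ends 10
y at 10 (size 8, align 2) → ends 18
state at 18 (size 4, align 2) → ends 22
score at 22 (size 72, align 2) → ends 94
cooldown at 94 (size 24, align 2) → ends 118
within Point: prio at 20
94 + 20 = 114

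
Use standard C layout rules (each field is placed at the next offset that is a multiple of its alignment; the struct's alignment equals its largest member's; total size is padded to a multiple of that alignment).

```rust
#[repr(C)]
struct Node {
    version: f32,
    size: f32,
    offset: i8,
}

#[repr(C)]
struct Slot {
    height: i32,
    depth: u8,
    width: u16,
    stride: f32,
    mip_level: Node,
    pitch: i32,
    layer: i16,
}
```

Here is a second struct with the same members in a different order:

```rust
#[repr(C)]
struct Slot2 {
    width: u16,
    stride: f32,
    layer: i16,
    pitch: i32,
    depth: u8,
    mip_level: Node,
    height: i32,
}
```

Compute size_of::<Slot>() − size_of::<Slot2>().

-4

Node: 0..4  version  (4B, 4-aligned); 4..8  size  (4B, 4-aligned); 8..9  offset  (1B, 1-aligned); 9..12  -- tail padding (3B); sizeof = 12, alignof = 4
0..4  height  (4B, 4-aligned)
4..5  depth  (1B, 1-aligned)
5..6  -- padding (1B)
6..8  width  (2B, 2-aligned)
8..12  stride  (4B, 4-aligned)
12..24  mip_level  (12B, 4-aligned)
24..28  pitch  (4B, 4-aligned)
28..30  layer  (2B, 2-aligned)
30..32  -- tail padding (2B)
sizeof = 32, alignof = 4
— Slot2 —
0..2  width  (2B, 2-aligned)
2..4  -- padding (2B)
4..8  stride  (4B, 4-aligned)
8..10  layer  (2B, 2-aligned)
10..12  -- padding (2B)
12..16  pitch  (4B, 4-aligned)
16..17  depth  (1B, 1-aligned)
17..20  -- padding (3B)
20..32  mip_level  (12B, 4-aligned)
32..36  height  (4B, 4-aligned)
sizeof = 36, alignof = 4
32 − 36 = -4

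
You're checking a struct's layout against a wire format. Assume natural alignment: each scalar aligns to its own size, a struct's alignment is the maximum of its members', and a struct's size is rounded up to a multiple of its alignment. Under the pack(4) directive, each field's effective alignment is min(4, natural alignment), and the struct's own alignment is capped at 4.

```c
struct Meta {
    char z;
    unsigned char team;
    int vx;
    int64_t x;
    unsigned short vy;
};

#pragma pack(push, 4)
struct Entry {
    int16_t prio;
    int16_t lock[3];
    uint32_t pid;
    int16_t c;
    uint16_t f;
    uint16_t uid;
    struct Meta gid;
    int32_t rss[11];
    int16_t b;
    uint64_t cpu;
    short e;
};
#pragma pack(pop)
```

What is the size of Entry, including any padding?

104

Meta: @0: z [1B, align 1] → 1; @1: team [1B, align 1] → 2; +2 pad (align 4); @4: vx [4B, align 4] → 8; @8: x [8B, align 8] → 16; @16: vy [2B, align 2] → 18; +6 tail pad (align 8); size 24, align 8
@0: prio [2B, align 2] → 2
@2: lock [6B, align 2] → 8
@8: pid [4B, align 4] → 12
@12: c [2B, align 2] → 14
@14: f [2B, align 2] → 16
@16: uid [2B, align 2] → 18
+2 pad (align 4)
@20: gid [24B, align 4] → 44
@44: rss [44B, align 4] → 88
@88: b [2B, align 2] → 90
+2 pad (align 4)
@92: cpu [8B, align 4] → 100
@100: e [2B, align 2] → 102
+2 tail pad (align 4)
size 104, align 4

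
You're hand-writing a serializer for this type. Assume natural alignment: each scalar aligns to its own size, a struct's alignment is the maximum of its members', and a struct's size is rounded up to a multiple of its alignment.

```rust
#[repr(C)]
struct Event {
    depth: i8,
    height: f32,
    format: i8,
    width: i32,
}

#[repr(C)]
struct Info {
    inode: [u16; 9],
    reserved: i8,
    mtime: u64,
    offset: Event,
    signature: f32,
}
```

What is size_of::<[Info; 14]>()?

784

Event: 0..1  depth  (1B, 1-aligned); 1..4  -- padding (3B); 4..8  height  (4B, 4-aligned); 8..9  format  (1B, 1-aligned); 9..12  -- padding (3B); 12..16  width  (4B, 4-aligned); sizeof = 16, alignof = 4
0..18  inode  (18B, 2-aligned)
18..19  reserved  (1B, 1-aligned)
19..24  -- padding (5B)
24..32  mtime  (8B, 8-aligned)
32..48  offset  (16B, 4-aligned)
48..52  signature  (4B, 4-aligned)
52..56  -- tail padding (4B)
sizeof = 56, alignof = 8
array of 14: 14 × 56 = 784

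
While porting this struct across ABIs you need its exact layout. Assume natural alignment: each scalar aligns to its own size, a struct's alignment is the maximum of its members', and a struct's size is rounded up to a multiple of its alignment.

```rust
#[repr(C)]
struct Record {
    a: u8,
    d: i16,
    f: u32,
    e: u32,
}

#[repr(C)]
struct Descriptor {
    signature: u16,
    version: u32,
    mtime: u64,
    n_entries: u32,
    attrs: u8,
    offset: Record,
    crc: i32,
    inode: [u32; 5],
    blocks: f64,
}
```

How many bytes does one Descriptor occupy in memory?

72

Record: @0: a [1B, align 1] → 1; +1 pad (align 2); @2: d [2B, align 2] → 4; @4: f [4B, align 4] → 8; @8: e [4B, align 4] → 12; size 12, align 4
@0: signature [2B, align 2] → 2
+2 pad (align 4)
@4: version [4B, align 4] → 8
@8: mtime [8B, align 8] → 16
@16: n_entries [4B, align 4] → 20
@20: attrs [1B, align 1] → 21
+3 pad (align 4)
@24: offset [12B, align 4] → 36
@36: crc [4B, align 4] → 40
@40: inode [20B, align 4] → 60
+4 pad (align 8)
@64: blocks [8B, align 8] → 72
size 72, align 8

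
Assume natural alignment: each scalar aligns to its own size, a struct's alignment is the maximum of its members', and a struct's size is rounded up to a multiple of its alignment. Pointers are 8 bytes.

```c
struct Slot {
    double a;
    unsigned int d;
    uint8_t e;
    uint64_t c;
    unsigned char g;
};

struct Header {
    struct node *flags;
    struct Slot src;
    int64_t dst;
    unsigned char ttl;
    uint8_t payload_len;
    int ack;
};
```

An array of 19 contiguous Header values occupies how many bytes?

1064

Slot: a at 0 (size 8, align 8) → ends 8; d at 8 (size 4, align 4) → ends 12; e at 12 (size 1, align 1) → ends 13; pad 3 to align 8 for c; c at 16 (size 8, align 8) → ends 24; g at 24 (size 1, align 1) → ends 25; tail pad 7 to reach multiple of 8; total 32 bytes, alignment 8
flags at 0 (size 8, align 8) → ends 8
src at 8 (size 32, align 8) → ends 40
dst at 40 (size 8, align 8) → ends 48
ttl at 48 (size 1, align 1) → ends 49
payload_len at 49 (size 1, align 1) → ends 50
pad 2 to align 4 for ack
ack at 52 (size 4, align 4) → ends 56
total 56 bytes, alignment 8
array of 19: 19 × 56 = 1064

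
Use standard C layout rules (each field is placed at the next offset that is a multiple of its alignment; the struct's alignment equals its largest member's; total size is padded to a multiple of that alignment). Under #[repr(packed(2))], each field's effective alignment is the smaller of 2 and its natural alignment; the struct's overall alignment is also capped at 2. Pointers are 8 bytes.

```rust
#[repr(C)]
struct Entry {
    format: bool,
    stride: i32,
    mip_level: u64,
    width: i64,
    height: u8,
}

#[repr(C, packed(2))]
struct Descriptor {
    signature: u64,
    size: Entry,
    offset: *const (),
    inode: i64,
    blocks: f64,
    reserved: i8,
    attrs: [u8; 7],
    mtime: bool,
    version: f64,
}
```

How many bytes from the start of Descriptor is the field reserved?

Entry: @0: format [1B, align 1] → 1; +3 pad (align 4); @4: stride [4B, align 4] → 8; @8: mip_level [8B, align 8] → 16; @16: width [8B, align 8] → 24; @24: height [1B, align 1] → 25; +7 tail pad (align 8); size 32, align 8
@0: signature [8B, align 2] → 8
@8: size [32B, align 2] → 40
@40: offset [8B, align 2] → 48
@48: inode [8B, align 2] → 56
@56: blocks [8B, align 2] → 64
@64: reserved [1B, align 1] → 65

64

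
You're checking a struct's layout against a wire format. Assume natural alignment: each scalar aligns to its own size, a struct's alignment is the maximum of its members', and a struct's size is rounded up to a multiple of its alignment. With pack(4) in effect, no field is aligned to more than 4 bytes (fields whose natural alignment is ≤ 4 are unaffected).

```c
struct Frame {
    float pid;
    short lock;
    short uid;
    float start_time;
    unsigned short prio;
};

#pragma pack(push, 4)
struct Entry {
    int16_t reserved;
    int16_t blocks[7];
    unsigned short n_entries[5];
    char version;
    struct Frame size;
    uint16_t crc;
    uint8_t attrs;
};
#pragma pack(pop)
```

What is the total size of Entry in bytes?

48 bytes

Frame: pid at 0 (size 4, align 4) → ends 4; lock at 4 (size 2, align 2) → ends 6; uid at 6 (size 2, align 2) → ends 8; start_time at 8 (size 4, align 4) → ends 12; prio at 12 (size 2, align 2) → ends 14; tail pad 2 to reach multiple of 4; total 16 bytes, alignment 4
reserved at 0 (size 2, align 2) → ends 2
blocks at 2 (size 14, align 2) → ends 16
n_entries at 16 (size 10, align 2) → ends 26
version at 26 (size 1, align 1) → ends 27
pad 1 to align 4 for size
size at 28 (size 16, align 4) → ends 44
crc at 44 (size 2, align 2) → ends 46
attrs at 46 (size 1, align 1) → ends 47
tail pad 1 to reach multiple of 4
total 48 bytes, alignment 4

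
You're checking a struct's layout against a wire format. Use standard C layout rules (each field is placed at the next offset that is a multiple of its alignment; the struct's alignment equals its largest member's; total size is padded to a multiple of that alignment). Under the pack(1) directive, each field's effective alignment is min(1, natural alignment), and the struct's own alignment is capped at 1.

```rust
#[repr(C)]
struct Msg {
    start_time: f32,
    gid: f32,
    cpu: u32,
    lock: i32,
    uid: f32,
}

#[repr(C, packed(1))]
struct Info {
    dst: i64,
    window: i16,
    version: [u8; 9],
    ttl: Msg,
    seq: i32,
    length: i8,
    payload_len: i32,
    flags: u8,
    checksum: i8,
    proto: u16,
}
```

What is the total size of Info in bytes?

52 bytes

Msg: @0: start_time [4B, align 4] → 4; @4: gid [4B, align 4] → 8; @8: cpu [4B, align 4] → 12; @12: lock [4B, align 4] → 16; @16: uid [4B, align 4] → 20; size 20, align 4
@0: dst [8B, align 1] → 8
@8: window [2B, align 1] → 10
@10: version [9B, align 1] → 19
@19: ttl [20B, align 1] → 39
@39: seq [4B, align 1] → 43
@43: length [1B, align 1] → 44
@44: payload_len [4B, align 1] → 48
@48: flags [1B, align 1] → 49
@49: checksum [1B, align 1] → 50
@50: proto [2B, align 1] → 52
size 52, align 1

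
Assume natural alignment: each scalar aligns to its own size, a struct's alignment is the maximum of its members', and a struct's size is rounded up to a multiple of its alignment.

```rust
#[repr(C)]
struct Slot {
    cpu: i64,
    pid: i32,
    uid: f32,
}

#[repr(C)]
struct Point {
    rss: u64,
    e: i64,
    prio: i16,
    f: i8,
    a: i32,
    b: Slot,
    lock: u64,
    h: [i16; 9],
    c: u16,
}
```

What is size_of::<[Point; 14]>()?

Slot: 0..8  cpu  (8B, 8-aligned); 8..12  pid  (4B, 4-aligned); 12..16  uid  (4B, 4-aligned); sizeof = 16, alignof = 8
0..8  rss  (8B, 8-aligned)
8..16  e  (8B, 8-aligned)
16..18  prio  (2B, 2-aligned)
18..19  f  (1B, 1-aligned)
19..20  -- padding (1B)
20..24  a  (4B, 4-aligned)
24..40  b  (16B, 8-aligned)
40..48  lock  (8B, 8-aligned)
48..66  h  (18B, 2-aligned)
66..68  c  (2B, 2-aligned)
68..72  -- tail padding (4B)
sizeof = 72, alignof = 8
array of 14: 14 × 72 = 1008

1008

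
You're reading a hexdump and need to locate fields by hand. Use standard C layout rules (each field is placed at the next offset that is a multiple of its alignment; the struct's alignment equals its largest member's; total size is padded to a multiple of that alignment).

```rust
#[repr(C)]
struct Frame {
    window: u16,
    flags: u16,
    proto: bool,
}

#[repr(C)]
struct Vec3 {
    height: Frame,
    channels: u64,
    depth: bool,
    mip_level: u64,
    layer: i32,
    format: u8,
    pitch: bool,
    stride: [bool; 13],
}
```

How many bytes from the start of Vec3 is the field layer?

Frame: window at 0 (size 2, align 2) → ends 2; flags at 2 (size 2, align 2) → ends 4; proto at 4 (size 1, align 1) → ends 5; tail pad 1 to reach multiple of 2; total 6 bytes, alignment 2
height at 0 (size 6, align 2) → ends 6
pad 2 to align 8 for channels
channels at 8 (size 8, align 8) → ends 16
depth at 16 (size 1, align 1) → ends 17
pad 7 to align 8 for mip_level
mip_level at 24 (size 8, align 8) → ends 32
layer at 32 (size 4, align 4) → ends 36

32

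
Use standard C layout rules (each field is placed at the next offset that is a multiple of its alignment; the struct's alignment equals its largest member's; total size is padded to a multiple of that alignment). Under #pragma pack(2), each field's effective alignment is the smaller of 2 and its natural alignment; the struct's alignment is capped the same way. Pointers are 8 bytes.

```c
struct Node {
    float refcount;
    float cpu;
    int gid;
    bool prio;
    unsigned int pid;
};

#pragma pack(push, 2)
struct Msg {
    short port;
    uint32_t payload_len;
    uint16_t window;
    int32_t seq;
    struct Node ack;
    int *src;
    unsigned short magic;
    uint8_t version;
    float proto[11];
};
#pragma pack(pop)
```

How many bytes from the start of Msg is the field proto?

44

Node: @0: refcount [4B, align 4] → 4; @4: cpu [4B, align 4] → 8; @8: gid [4B, align 4] → 12; @12: prio [1B, align 1] → 13; +3 pad (align 4); @16: pid [4B, align 4] → 20; size 20, align 4
@0: port [2B, align 2] → 2
@2: payload_len [4B, align 2] → 6
@6: window [2B, align 2] → 8
@8: seq [4B, align 2] → 12
@12: ack [20B, align 2] → 32
@32: src [8B, align 2] → 40
@40: magic [2B, align 2] → 42
@42: version [1B, align 1] → 43
+1 pad (align 2)
@44: proto [44B, align 2] → 88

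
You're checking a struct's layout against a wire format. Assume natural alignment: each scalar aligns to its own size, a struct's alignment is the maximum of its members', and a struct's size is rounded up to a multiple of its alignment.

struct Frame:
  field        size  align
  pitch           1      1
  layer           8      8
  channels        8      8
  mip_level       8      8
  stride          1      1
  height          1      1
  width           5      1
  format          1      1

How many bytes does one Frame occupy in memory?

pitch at 0 (size 1, align 1) → ends 1
pad 7 to align 8 for layer
layer at 8 (size 8, align 8) → ends 16
channels at 16 (size 8, align 8) → ends 24
mip_level at 24 (size 8, align 8) → ends 32
stride at 32 (size 1, align 1) → ends 33
height at 33 (size 1, align 1) → ends 34
width at 34 (size 5, align 1) → ends 39
format at 39 (size 1, align 1) → ends 40
total 40 bytes, alignment 8

40 bytes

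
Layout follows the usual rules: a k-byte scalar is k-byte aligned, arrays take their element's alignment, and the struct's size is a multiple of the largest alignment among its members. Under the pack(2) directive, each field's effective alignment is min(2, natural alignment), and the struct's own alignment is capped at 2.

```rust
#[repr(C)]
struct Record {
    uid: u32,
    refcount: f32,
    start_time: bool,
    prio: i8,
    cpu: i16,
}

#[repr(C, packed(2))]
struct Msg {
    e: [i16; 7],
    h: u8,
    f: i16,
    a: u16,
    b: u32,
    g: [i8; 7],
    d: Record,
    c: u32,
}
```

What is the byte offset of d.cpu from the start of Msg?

Record: uid at 0 (size 4, align 4) → ends 4; refcount at 4 (size 4, align 4) → ends 8; start_time at 8 (size 1, align 1) → ends 9; prio at 9 (size 1, align 1) → ends 10; cpu at 10 (size 2, align 2) → ends 12; total 12 bytes, alignment 4
e at 0 (size 14, align 2) → ends 14
h at 14 (size 1, align 1) → ends 15
pad 1 to align 2 for f
f at 16 (size 2, align 2) → ends 18
a at 18 (size 2, align 2) → ends 20
b at 20 (size 4, align 2) → ends 24
g at 24 (size 7, align 1) → ends 31
pad 1 to align 2 for d
d at 32 (size 12, align 2) → ends 44
within Record: cpu at 10
32 + 10 = 42

42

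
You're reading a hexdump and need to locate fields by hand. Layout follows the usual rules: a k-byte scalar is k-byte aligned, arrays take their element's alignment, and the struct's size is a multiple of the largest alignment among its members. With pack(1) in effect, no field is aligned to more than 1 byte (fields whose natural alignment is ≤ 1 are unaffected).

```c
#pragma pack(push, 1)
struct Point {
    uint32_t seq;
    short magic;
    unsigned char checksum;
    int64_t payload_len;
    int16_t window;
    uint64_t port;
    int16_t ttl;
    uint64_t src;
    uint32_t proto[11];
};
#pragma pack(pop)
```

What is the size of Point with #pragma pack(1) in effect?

79

seq at 0 (size 4, align 1) → ends 4
magic at 4 (size 2, align 1) → ends 6
checksum at 6 (size 1, align 1) → ends 7
payload_len at 7 (size 8, align 1) → ends 15
window at 15 (size 2, align 1) → ends 17
port at 17 (size 8, align 1) → ends 25
ttl at 25 (size 2, align 1) → ends 27
src at 27 (size 8, align 1) → ends 35
proto at 35 (size 44, align 1) → ends 79
total 79 bytes, alignment 1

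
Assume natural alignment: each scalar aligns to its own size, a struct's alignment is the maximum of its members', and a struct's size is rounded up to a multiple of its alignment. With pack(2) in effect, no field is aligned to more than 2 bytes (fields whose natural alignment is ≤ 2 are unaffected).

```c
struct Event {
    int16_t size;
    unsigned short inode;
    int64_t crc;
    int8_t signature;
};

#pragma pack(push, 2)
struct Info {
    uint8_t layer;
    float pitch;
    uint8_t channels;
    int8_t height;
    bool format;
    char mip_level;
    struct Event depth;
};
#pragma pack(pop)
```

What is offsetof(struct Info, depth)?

Event: @0: size [2B, align 2] → 2; @2: inode [2B, align 2] → 4; +4 pad (align 8); @8: crc [8B, align 8] → 16; @16: signature [1B, align 1] → 17; +7 tail pad (align 8); size 24, align 8
@0: layer [1B, align 1] → 1
+1 pad (align 2)
@2: pitch [4B, align 2] → 6
@6: channels [1B, align 1] → 7
@7: height [1B, align 1] → 8
@8: format [1B, align 1] → 9
@9: mip_level [1B, align 1] → 10
@10: depth [24B, align 2] → 34

10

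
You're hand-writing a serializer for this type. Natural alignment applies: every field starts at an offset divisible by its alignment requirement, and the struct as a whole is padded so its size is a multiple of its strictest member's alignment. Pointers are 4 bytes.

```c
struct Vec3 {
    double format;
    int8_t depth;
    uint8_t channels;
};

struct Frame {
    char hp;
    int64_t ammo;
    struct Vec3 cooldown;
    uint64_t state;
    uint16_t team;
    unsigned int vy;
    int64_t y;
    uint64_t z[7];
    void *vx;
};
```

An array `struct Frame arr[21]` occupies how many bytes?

2520

Vec3: @0: format [8B, align 8] → 8; @8: depth [1B, align 1] → 9; @9: channels [1B, align 1] → 10; +6 tail pad (align 8); size 16, align 8
@0: hp [1B, align 1] → 1
+7 pad (align 8)
@8: ammo [8B, align 8] → 16
@16: cooldown [16B, align 8] → 32
@32: state [8B, align 8] → 40
@40: team [2B, align 2] → 42
+2 pad (align 4)
@44: vy [4B, align 4] → 48
@48: y [8B, align 8] → 56
@56: z [56B, align 8] → 112
@112: vx [4B, align 4] → 116
+4 tail pad (align 8)
size 120, align 8
array of 21: 21 × 120 = 2520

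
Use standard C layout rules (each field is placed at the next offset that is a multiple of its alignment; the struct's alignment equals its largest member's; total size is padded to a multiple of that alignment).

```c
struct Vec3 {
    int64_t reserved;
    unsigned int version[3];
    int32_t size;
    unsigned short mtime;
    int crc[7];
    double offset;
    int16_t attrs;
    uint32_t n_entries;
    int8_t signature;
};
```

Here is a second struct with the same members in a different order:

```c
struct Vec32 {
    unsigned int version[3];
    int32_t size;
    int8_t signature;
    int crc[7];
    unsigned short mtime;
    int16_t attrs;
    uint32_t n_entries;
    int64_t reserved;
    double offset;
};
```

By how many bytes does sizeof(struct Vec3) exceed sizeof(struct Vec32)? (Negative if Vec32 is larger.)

reserved at 0 (size 8, align 8) → ends 8
version at 8 (size 12, align 4) → ends 20
size at 20 (size 4, align 4) → ends 24
mtime at 24 (size 2, align 2) → ends 26
pad 2 to align 4 for crc
crc at 28 (size 28, align 4) → ends 56
offset at 56 (size 8, align 8) → ends 64
attrs at 64 (size 2, align 2) → ends 66
pad 2 to align 4 for n_entries
n_entries at 68 (size 4, align 4) → ends 72
signature at 72 (size 1, align 1) → ends 73
tail pad 7 to reach multiple of 8
total 80 bytes, alignment 8
— Vec32 —
version at 0 (size 12, align 4) → ends 12
size at 12 (size 4, align 4) → ends 16
signature at 16 (size 1, align 1) → ends 17
pad 3 to align 4 for crc
crc at 20 (size 28, align 4) → ends 48
mtime at 48 (size 2, align 2) → ends 50
attrs at 50 (size 2, align 2) → ends 52
n_entries at 52 (size 4, align 4) → ends 56
reserved at 56 (size 8, align 8) → ends 64
offset at 64 (size 8, align 8) → ends 72
total 72 bytes, alignment 8
80 − 72 = 8

8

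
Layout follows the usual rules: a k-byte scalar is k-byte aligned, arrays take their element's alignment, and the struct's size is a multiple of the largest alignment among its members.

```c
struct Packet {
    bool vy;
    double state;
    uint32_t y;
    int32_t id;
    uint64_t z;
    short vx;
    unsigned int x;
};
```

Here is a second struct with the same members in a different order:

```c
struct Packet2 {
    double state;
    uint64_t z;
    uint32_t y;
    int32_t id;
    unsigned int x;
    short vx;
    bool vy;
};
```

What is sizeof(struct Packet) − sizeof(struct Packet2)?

@0: vy [1B, align 1] → 1
+7 pad (align 8)
@8: state [8B, align 8] → 16
@16: y [4B, align 4] → 20
@20: id [4B, align 4] → 24
@24: z [8B, align 8] → 32
@32: vx [2B, align 2] → 34
+2 pad (align 4)
@36: x [4B, align 4] → 40
size 40, align 8
— Packet2 —
@0: state [8B, align 8] → 8
@8: z [8B, align 8] → 16
@16: y [4B, align 4] → 20
@20: id [4B, align 4] → 24
@24: x [4B, align 4] → 28
@28: vx [2B, align 2] → 30
@30: vy [1B, align 1] → 31
+1 tail pad (align 8)
size 32, align 8
40 − 32 = 8

8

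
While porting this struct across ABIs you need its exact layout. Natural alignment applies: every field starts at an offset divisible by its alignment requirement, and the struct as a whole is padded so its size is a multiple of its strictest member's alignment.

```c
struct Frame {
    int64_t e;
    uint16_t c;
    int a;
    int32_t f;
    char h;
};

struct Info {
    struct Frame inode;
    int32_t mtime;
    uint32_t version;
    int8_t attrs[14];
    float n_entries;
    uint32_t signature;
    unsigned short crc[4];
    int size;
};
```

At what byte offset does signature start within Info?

52

Frame: 0..8  e  (8B, 8-aligned); 8..10  c  (2B, 2-aligned); 10..12  -- padding (2B); 12..16  a  (4B, 4-aligned); 16..20  f  (4B, 4-aligned); 20..21  h  (1B, 1-aligned); 21..24  -- tail padding (3B); sizeof = 24, alignof = 8
0..24  inode  (24B, 8-aligned)
24..28  mtime  (4B, 4-aligned)
28..32  version  (4B, 4-aligned)
32..46  attrs  (14B, 1-aligned)
46..48  -- padding (2B)
48..52  n_entries  (4B, 4-aligned)
52..56  signature  (4B, 4-aligned)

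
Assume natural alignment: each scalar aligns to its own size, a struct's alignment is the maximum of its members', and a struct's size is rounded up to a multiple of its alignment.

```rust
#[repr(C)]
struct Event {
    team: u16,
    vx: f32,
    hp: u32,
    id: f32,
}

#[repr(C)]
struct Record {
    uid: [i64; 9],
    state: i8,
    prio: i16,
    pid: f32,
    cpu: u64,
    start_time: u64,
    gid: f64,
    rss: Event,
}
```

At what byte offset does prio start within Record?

Event: 0..2  team  (2B, 2-aligned); 2..4  -- padding (2B); 4..8  vx  (4B, 4-aligned); 8..12  hp  (4B, 4-aligned); 12..16  id  (4B, 4-aligned); sizeof = 16, alignof = 4
0..72  uid  (72B, 8-aligned)
72..73  state  (1B, 1-aligned)
73..74  -- padding (1B)
74..76  prio  (2B, 2-aligned)

74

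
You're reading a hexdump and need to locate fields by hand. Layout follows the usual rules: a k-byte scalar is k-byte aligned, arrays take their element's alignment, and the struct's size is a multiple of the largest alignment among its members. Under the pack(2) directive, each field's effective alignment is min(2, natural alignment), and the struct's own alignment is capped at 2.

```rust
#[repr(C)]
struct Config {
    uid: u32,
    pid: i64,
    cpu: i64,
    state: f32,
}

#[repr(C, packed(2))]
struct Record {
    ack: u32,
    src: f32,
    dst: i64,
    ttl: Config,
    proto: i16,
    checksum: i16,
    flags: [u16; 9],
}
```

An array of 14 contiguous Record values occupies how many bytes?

980

Config: @0: uid [4B, align 4] → 4; +4 pad (align 8); @8: pid [8B, align 8] → 16; @16: cpu [8B, align 8] → 24; @24: state [4B, align 4] → 28; +4 tail pad (align 8); size 32, align 8
@0: ack [4B, align 2] → 4
@4: src [4B, align 2] → 8
@8: dst [8B, align 2] → 16
@16: ttl [32B, align 2] → 48
@48: proto [2B, align 2] → 50
@50: checksum [2B, align 2] → 52
@52: flags [18B, align 2] → 70
size 70, align 2
array of 14: 14 × 70 = 980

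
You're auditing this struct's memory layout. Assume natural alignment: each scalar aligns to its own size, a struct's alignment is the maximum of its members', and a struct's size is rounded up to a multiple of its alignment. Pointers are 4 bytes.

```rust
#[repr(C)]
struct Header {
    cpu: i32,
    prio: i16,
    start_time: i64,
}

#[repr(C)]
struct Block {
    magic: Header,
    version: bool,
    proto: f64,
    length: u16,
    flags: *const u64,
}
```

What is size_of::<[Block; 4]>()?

Header: cpu at 0 (size 4, align 4) → ends 4; prio at 4 (size 2, align 2) → ends 6; pad 2 to align 8 for start_time; start_time at 8 (size 8, align 8) → ends 16; total 16 bytes, alignment 8
magic at 0 (size 16, align 8) → ends 16
version at 16 (size 1, align 1) → ends 17
pad 7 to align 8 for proto
proto at 24 (size 8, align 8) → ends 32
length at 32 (size 2, align 2) → ends 34
pad 2 to align 4 for flags
flags at 36 (size 4, align 4) → ends 40
total 40 bytes, alignment 8
array of 4: 4 × 40 = 160

160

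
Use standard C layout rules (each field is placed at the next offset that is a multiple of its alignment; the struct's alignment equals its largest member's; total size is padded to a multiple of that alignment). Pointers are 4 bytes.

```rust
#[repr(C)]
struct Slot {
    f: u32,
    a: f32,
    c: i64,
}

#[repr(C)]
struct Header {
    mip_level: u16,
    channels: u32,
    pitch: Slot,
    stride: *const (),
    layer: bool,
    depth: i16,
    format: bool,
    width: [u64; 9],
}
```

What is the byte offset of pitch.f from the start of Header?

8

Slot: @0: f [4B, align 4] → 4; @4: a [4B, align 4] → 8; @8: c [8B, align 8] → 16; size 16, align 8
@0: mip_level [2B, align 2] → 2
+2 pad (align 4)
@4: channels [4B, align 4] → 8
@8: pitch [16B, align 8] → 24
within Slot: f at 0
8 + 0 = 8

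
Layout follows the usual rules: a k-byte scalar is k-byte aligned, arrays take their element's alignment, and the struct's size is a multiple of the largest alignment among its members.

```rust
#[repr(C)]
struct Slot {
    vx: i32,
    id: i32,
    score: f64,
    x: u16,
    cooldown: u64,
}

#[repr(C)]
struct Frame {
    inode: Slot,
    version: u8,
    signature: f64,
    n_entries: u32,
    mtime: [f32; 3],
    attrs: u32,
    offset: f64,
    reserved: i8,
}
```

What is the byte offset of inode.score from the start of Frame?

8

Slot: @0: vx [4B, align 4] → 4; @4: id [4B, align 4] → 8; @8: score [8B, align 8] → 16; @16: x [2B, align 2] → 18; +6 pad (align 8); @24: cooldown [8B, align 8] → 32; size 32, align 8
@0: inode [32B, align 8] → 32
within Slot: score at 8
0 + 8 = 8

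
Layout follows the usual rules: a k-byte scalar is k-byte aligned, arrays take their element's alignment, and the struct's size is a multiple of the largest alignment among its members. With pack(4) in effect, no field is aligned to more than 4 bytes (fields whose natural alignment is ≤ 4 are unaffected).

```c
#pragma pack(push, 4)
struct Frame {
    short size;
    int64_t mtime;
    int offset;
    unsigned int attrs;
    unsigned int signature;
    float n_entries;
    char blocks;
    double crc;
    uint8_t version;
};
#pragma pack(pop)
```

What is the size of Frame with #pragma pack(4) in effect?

size at 0 (size 2, align 2) → ends 2
pad 2 to align 4 for mtime
mtime at 4 (size 8, align 4) → ends 12
offset at 12 (size 4, align 4) → ends 16
attrs at 16 (size 4, align 4) → ends 20
signature at 20 (size 4, align 4) → ends 24
n_entries at 24 (size 4, align 4) → ends 28
blocks at 28 (size 1, align 1) → ends 29
pad 3 to align 4 for crc
crc at 32 (size 8, align 4) → ends 40
version at 40 (size 1, align 1) → ends 41
tail pad 3 to reach multiple of 4
total 44 bytes, alignment 4

44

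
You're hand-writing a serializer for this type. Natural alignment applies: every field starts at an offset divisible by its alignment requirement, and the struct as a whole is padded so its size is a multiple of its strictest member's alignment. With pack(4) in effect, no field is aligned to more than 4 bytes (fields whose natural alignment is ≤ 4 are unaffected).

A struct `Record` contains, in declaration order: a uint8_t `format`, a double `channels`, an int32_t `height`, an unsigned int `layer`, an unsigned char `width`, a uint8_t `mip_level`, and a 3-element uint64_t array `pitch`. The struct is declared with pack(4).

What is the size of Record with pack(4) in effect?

@0: format [1B, align 1] → 1
+3 pad (align 4)
@4: channels [8B, align 4] → 12
@12: height [4B, align 4] → 16
@16: layer [4B, align 4] → 20
@20: width [1B, align 1] → 21
@21: mip_level [1B, align 1] → 22
+2 pad (align 4)
@24: pitch [24B, align 4] → 48
size 48, align 4

48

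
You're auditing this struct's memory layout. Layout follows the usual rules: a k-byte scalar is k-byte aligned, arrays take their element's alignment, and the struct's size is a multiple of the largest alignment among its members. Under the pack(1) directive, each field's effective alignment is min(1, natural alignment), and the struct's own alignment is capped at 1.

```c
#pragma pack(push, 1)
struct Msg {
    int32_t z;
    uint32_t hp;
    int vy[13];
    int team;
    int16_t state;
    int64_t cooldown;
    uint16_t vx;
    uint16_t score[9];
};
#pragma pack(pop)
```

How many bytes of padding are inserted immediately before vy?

0

z at 0 (size 4, align 1) → ends 4
hp at 4 (size 4, align 1) → ends 8
vy at 8 (size 52, align 1) → ends 60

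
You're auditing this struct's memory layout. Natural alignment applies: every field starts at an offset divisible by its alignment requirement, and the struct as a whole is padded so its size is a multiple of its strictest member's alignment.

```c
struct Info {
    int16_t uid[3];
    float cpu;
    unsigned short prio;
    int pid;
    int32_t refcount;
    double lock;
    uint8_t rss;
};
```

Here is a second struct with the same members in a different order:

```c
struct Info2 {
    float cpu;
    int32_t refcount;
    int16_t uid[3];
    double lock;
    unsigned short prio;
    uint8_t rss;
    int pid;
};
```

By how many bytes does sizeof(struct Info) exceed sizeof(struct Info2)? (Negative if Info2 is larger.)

8

uid at 0 (size 6, align 2) → ends 6
pad 2 to align 4 for cpu
cpu at 8 (size 4, align 4) → ends 12
prio at 12 (size 2, align 2) → ends 14
pad 2 to align 4 for pid
pid at 16 (size 4, align 4) → ends 20
refcount at 20 (size 4, align 4) → ends 24
lock at 24 (size 8, align 8) → ends 32
rss at 32 (size 1, align 1) → ends 33
tail pad 7 to reach multiple of 8
total 40 bytes, alignment 8
— Info2 —
cpu at 0 (size 4, align 4) → ends 4
refcount at 4 (size 4, align 4) → ends 8
uid at 8 (size 6, align 2) → ends 14
pad 2 to align 8 for lock
lock at 16 (size 8, align 8) → ends 24
prio at 24 (size 2, align 2) → ends 26
rss at 26 (size 1, align 1) → ends 27
pad 1 to align 4 for pid
pid at 28 (size 4, align 4) → ends 32
total 32 bytes, alignment 8
40 − 32 = 8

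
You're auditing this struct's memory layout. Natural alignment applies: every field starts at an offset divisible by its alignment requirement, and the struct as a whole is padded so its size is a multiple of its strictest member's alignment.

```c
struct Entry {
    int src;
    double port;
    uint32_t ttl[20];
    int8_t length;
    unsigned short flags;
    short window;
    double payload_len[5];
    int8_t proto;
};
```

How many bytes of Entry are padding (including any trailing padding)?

14

0..4  src  (4B, 4-aligned)
4..8  -- padding (4B)
8..16  port  (8B, 8-aligned)
16..96  ttl  (80B, 4-aligned)
96..97  length  (1B, 1-aligned)
97..98  -- padding (1B)
98..100  flags  (2B, 2-aligned)
100..102  window  (2B, 2-aligned)
102..104  -- padding (2B)
104..144  payload_len  (40B, 8-aligned)
144..145  proto  (1B, 1-aligned)
145..152  -- tail padding (7B)
sizeof = 152, alignof = 8
data bytes 138, size 152 → padding 14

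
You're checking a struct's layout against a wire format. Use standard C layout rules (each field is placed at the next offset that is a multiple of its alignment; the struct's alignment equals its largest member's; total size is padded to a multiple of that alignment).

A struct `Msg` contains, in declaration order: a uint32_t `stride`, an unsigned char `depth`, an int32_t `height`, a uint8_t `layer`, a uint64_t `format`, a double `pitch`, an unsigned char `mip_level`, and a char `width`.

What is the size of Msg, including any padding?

@0: stride [4B, align 4] → 4
@4: depth [1B, align 1] → 5
+3 pad (align 4)
@8: height [4B, align 4] → 12
@12: layer [1B, align 1] → 13
+3 pad (align 8)
@16: format [8B, align 8] → 24
@24: pitch [8B, align 8] → 32
@32: mip_level [1B, align 1] → 33
@33: width [1B, align 1] → 34
+6 tail pad (align 8)
size 40, align 8

40 bytes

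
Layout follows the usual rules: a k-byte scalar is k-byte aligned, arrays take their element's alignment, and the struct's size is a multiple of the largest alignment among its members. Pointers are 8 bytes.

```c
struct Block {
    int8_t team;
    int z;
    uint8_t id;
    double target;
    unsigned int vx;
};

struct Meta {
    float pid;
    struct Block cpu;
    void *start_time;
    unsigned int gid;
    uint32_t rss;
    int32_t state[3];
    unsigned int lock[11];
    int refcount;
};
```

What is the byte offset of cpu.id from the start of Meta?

16

Block: team at 0 (size 1, align 1) → ends 1; pad 3 to align 4 for z; z at 4 (size 4, align 4) → ends 8; id at 8 (size 1, align 1) → ends 9; pad 7 to align 8 for target; target at 16 (size 8, align 8) → ends 24; vx at 24 (size 4, align 4) → ends 28; tail pad 4 to reach multiple of 8; total 32 bytes, alignment 8
pid at 0 (size 4, align 4) → ends 4
pad 4 to align 8 for cpu
cpu at 8 (size 32, align 8) → ends 40
within Block: id at 8
8 + 8 = 16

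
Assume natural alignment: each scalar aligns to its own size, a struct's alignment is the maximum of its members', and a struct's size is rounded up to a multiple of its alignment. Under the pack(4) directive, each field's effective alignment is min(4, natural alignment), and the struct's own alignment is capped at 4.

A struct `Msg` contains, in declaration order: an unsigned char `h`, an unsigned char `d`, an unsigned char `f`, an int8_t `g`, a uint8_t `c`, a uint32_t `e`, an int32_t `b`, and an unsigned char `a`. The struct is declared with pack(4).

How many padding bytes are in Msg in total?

6

0..1  h  (1B, 1-aligned)
1..2  d  (1B, 1-aligned)
2..3  f  (1B, 1-aligned)
3..4  g  (1B, 1-aligned)
4..5  c  (1B, 1-aligned)
5..8  -- padding (3B)
8..12  e  (4B, 4-aligned)
12..16  b  (4B, 4-aligned)
16..17  a  (1B, 1-aligned)
17..20  -- tail padding (3B)
sizeof = 20, alignof = 4
data bytes 14, size 20 → padding 6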